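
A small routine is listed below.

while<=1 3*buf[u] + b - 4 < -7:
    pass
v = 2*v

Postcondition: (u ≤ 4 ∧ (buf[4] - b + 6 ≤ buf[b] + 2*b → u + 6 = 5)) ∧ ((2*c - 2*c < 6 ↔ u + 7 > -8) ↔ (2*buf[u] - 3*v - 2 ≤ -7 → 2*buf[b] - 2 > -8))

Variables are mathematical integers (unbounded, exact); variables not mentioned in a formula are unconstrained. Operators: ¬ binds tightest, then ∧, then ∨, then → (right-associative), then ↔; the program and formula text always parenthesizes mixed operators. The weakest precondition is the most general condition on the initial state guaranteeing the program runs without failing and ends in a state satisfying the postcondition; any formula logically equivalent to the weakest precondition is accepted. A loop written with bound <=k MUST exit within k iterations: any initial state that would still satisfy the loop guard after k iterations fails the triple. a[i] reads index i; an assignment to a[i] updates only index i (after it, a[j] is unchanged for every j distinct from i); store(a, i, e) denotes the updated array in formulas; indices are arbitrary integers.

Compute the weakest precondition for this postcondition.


Working backward. After the program, the postcondition (u ≤ 4 ∧ (buf[4] - b + 6 ≤ buf[b] + 2*b → u + 6 = 5)) ∧ ((2*c - 2*c < 6 ↔ u + 7 > -8) ↔ (2*buf[u] - 3*v - 2 ≤ -7 → 2*buf[b] - 2 > -8)) must hold; in canonical form it is u ≤ 4 ∧ (buf[4] ≤ buf[b] + 3*b - 6 → u = -1) ∧ (u > -15 ↔ (2*buf[u] ≤ 3*v - 5 → 2*buf[b] > -6)).
Before v := 2*v: u ≤ 4 ∧ (buf[4] ≤ buf[b] + 3*b - 6 → u = -1) ∧ (u > -15 ↔ (2*buf[u] ≤ 6*v - 5 → 2*buf[b] > -6))
Before the loop (bound <=1), unroll the exhaustion recursion (WP_0 = exit-now case; WP_j = one more guarded iteration, up to j = 1):
  WP_0: (¬(3*buf[u] + b < -3)) ∧ u ≤ 4 ∧ (buf[4] ≤ buf[b] + 3*b - 6 → u = -1) ∧ (u > -15 ↔ (2*buf[u] ≤ 6*v - 5 → 2*buf[b] > -6))
  WP_1: (3*buf[u] + b < -3 → ((¬(3*buf[u] + b < -3)) ∧ u ≤ 4 ∧ (buf[4] ≤ buf[b] + 3*b - 6 → u = -1) ∧ (u > -15 ↔ (2*buf[u] ≤ 6*v - 5 → 2*buf[b] > -6)))) ∧ ((¬(3*buf[u] + b < -3)) → (u ≤ 4 ∧ (buf[4] ≤ buf[b] + 3*b - 6 → u = -1) ∧ (u > -15 ↔ (2*buf[u] ≤ 6*v - 5 → 2*buf[b] > -6))))
So before the loop: (3*buf[u] + b < -3 → ((¬(3*buf[u] + b < -3)) ∧ u ≤ 4 ∧ (buf[4] ≤ buf[b] + 3*b - 6 → u = -1) ∧ (u > -15 ↔ (2*buf[u] ≤ 6*v - 5 → 2*buf[b] > -6)))) ∧ ((¬(3*buf[u] + b < -3)) → (u ≤ 4 ∧ (buf[4] ≤ buf[b] + 3*b - 6 → u = -1) ∧ (u > -15 ↔ (2*buf[u] ≤ 6*v - 5 → 2*buf[b] > -6))))
Answer: WP = (3*buf[u] + b < -3 → ((¬(3*buf[u] + b < -3)) ∧ u ≤ 4 ∧ (buf[4] ≤ buf[b] + 3*b - 6 → u = -1) ∧ (u > -15 ↔ (2*buf[u] ≤ 6*v - 5 → 2*buf[b] > -6)))) ∧ ((¬(3*buf[u] + b < -3)) → (u ≤ 4 ∧ (buf[4] ≤ buf[b] + 3*b - 6 → u = -1) ∧ (u > -15 ↔ (2*buf[u] ≤ 6*v - 5 → 2*buf[b] > -6))))


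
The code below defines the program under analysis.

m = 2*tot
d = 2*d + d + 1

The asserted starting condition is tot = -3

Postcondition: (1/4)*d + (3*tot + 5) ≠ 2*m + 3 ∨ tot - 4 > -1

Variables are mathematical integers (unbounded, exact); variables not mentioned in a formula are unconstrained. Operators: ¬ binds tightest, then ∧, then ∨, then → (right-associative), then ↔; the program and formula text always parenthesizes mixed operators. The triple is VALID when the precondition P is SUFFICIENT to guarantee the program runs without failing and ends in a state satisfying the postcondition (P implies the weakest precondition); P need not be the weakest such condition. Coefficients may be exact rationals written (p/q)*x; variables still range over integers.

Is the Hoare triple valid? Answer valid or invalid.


Working backward. After the program, the postcondition (1/4)*d + (3*tot + 5) ≠ 2*m + 3 ∨ tot - 4 > -1 must hold; in canonical form it is (1/4)*d + 3*tot ≠ 2*m - 2 ∨ tot > 3.
Before d := 2*d + d + 1: (3/4)*d + 3*tot ≠ 2*m - 9/4 ∨ tot > 3
Before m := 2*tot: (3/4)*d ≠ tot - 9/4 ∨ tot > 3
The weakest precondition is (3/4)*d ≠ tot - 9/4 ∨ tot > 3.
Check whether tot = -3 implies it.
Countermodel: at the initial state d = -7, tot = -3, the precondition holds but the weakest precondition fails.
Answer: invalid


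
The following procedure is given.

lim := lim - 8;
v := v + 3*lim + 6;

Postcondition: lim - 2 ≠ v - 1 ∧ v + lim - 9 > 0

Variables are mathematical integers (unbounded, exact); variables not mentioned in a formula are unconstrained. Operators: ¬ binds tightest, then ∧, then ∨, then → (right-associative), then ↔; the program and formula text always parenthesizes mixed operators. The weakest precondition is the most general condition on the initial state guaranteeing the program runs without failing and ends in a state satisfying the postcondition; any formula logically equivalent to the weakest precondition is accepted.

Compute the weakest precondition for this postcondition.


Working backward. After the program, the postcondition lim - 2 ≠ v - 1 ∧ v + lim - 9 > 0 must hold; in canonical form it is lim ≠ v + 1 ∧ lim + v > 9.
Before v := v + 3*lim + 6: 2*lim + v ≠ -7 ∧ 4*lim + v > 3
Before lim := lim - 8: 2*lim + v ≠ 9 ∧ 4*lim + v > 35
Answer: WP = 2*lim + v ≠ 9 ∧ 4*lim + v > 35


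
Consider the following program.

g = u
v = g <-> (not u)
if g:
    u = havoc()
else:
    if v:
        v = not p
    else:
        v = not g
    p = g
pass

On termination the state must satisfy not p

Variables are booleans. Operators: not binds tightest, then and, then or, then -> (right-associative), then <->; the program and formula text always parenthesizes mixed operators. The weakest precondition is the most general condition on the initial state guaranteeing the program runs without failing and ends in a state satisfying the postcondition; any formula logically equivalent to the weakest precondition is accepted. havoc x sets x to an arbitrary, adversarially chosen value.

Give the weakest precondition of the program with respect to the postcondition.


Working backward. After the program, not p must hold.
Before skip: not p
Then branch requires not p; else branch requires (v -> (not g)) and ((not v) -> (not g)).
Before the if: (g -> (not p)) and ((not g) -> ((v -> (not g)) and ((not v) -> (not g))))
Before v := g <-> (not u): (g -> (not p)) and ((not g) -> (((g <-> (not u)) -> (not g)) and ((not (g <-> (not u))) -> (not g))))
Before g := u: (u -> (not p)) and ((not u) -> (((u <-> (not u)) -> (not u)) and ((not (u <-> (not u))) -> (not u))))
Answer: WP = (u -> (not p)) and ((not u) -> (((u <-> (not u)) -> (not u)) and ((not (u <-> (not u))) -> (not u))))


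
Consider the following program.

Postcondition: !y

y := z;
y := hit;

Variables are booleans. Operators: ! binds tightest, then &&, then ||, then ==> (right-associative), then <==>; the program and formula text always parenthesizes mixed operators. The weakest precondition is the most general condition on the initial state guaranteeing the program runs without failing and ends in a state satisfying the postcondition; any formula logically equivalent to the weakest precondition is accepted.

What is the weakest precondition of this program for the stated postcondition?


Working backward. After the program, !y must hold.
Before y := hit: !hit
Before y := z: !hit
Answer: WP = !hit


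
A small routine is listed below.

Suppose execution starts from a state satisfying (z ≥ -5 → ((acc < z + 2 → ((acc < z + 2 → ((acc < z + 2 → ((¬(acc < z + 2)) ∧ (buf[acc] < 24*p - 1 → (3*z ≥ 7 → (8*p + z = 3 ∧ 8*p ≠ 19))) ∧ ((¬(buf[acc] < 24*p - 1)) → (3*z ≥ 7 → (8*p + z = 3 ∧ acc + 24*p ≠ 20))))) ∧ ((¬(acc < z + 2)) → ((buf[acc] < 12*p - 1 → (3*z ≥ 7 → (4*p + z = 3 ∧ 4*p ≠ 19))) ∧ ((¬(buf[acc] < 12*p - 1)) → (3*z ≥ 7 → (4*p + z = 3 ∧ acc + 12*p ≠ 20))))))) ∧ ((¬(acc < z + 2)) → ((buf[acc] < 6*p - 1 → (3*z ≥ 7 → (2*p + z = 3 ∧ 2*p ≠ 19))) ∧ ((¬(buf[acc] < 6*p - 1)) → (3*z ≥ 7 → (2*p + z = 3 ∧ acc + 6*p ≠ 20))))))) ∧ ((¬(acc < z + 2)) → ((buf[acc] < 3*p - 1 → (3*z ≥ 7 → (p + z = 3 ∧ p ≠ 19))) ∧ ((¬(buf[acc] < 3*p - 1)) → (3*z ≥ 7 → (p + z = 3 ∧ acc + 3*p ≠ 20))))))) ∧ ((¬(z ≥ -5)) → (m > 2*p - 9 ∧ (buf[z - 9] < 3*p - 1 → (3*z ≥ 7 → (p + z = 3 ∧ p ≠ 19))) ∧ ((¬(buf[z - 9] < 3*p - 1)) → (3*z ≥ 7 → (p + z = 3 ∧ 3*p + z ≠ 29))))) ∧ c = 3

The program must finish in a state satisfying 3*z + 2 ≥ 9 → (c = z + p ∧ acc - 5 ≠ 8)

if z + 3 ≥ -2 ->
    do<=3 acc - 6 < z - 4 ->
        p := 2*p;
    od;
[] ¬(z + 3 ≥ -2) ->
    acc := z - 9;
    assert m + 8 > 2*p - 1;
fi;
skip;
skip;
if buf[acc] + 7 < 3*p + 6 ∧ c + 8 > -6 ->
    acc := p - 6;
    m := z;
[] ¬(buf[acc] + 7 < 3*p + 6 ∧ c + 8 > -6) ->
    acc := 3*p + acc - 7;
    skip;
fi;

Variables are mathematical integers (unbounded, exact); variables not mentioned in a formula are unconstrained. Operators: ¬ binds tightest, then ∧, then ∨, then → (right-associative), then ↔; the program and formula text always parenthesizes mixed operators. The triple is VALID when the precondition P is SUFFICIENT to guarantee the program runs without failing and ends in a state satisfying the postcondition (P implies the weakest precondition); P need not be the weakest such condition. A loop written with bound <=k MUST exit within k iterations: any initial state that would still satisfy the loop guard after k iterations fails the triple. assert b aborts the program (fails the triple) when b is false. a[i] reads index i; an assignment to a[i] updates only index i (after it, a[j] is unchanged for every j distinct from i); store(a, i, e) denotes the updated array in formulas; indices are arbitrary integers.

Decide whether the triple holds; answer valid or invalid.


Working backward. After the program, the postcondition 3*z + 2 ≥ 9 → (c = z + p ∧ acc - 5 ≠ 8) must hold; in canonical form it is 3*z ≥ 7 → (c = p + z ∧ acc ≠ 13).
Then branch requires 3*z ≥ 7 → (c = p + z ∧ p ≠ 19); else branch requires 3*z ≥ 7 → (c = p + z ∧ acc + 3*p ≠ 20).
Before the if: ((buf[acc] < 3*p - 1 ∧ c > -14) → (3*z ≥ 7 → (c = p + z ∧ p ≠ 19))) ∧ ((¬(buf[acc] < 3*p - 1 ∧ c > -14)) → (3*z ≥ 7 → (c = p + z ∧ acc + 3*p ≠ 20)))
Before skip: ((buf[acc] < 3*p - 1 ∧ c > -14) → (3*z ≥ 7 → (c = p + z ∧ p ≠ 19))) ∧ ((¬(buf[acc] < 3*p - 1 ∧ c > -14)) → (3*z ≥ 7 → (c = p + z ∧ acc + 3*p ≠ 20)))
Before skip: ((buf[acc] < 3*p - 1 ∧ c > -14) → (3*z ≥ 7 → (c = p + z ∧ p ≠ 19))) ∧ ((¬(buf[acc] < 3*p - 1 ∧ c > -14)) → (3*z ≥ 7 → (c = p + z ∧ acc + 3*p ≠ 20)))
Then branch requires (acc < z + 2 → ((acc < z + 2 → ((acc < z + 2 → ((¬(acc < z + 2)) ∧ ((buf[acc] < 24*p - 1 ∧ c > -14) → (3*z ≥ 7 → (c = 8*p + z ∧ 8*p ≠ 19))) ∧ ((¬(buf[acc] < 24*p - 1 ∧ c > -14)) → (3*z ≥ 7 → (c = 8*p + z ∧ acc + 24*p ≠ 20))))) ∧ ((¬(acc < z + 2)) → (((buf[acc] < 12*p - 1 ∧ c > -14) → (3*z ≥ 7 → (c = 4*p + z ∧ 4*p ≠ 19))) ∧ ((¬(buf[acc] < 12*p - 1 ∧ c > -14)) → (3*z ≥ 7 → (c = 4*p + z ∧ acc + 12*p ≠ 20))))))) ∧ ((¬(acc < z + 2)) → (((buf[acc] < 6*p - 1 ∧ c > -14) → (3*z ≥ 7 → (c = 2*p + z ∧ 2*p ≠ 19))) ∧ ((¬(buf[acc] < 6*p - 1 ∧ c > -14)) → (3*z ≥ 7 → (c = 2*p + z ∧ acc + 6*p ≠ 20))))))) ∧ ((¬(acc < z + 2)) → (((buf[acc] < 3*p - 1 ∧ c > -14) → (3*z ≥ 7 → (c = p + z ∧ p ≠ 19))) ∧ ((¬(buf[acc] < 3*p - 1 ∧ c > -14)) → (3*z ≥ 7 → (c = p + z ∧ acc + 3*p ≠ 20))))); else branch requires m > 2*p - 9 ∧ ((buf[z - 9] < 3*p - 1 ∧ c > -14) → (3*z ≥ 7 → (c = p + z ∧ p ≠ 19))) ∧ ((¬(buf[z - 9] < 3*p - 1 ∧ c > -14)) → (3*z ≥ 7 → (c = p + z ∧ 3*p + z ≠ 29))).
Before the if: (z ≥ -5 → ((acc < z + 2 → ((acc < z + 2 → ((acc < z + 2 → ((¬(acc < z + 2)) ∧ ((buf[acc] < 24*p - 1 ∧ c > -14) → (3*z ≥ 7 → (c = 8*p + z ∧ 8*p ≠ 19))) ∧ ((¬(buf[acc] < 24*p - 1 ∧ c > -14)) → (3*z ≥ 7 → (c = 8*p + z ∧ acc + 24*p ≠ 20))))) ∧ ((¬(acc < z + 2)) → (((buf[acc] < 12*p - 1 ∧ c > -14) → (3*z ≥ 7 → (c = 4*p + z ∧ 4*p ≠ 19))) ∧ ((¬(buf[acc] < 12*p - 1 ∧ c > -14)) → (3*z ≥ 7 → (c = 4*p + z ∧ acc + 12*p ≠ 20))))))) ∧ ((¬(acc < z + 2)) → (((buf[acc] < 6*p - 1 ∧ c > -14) → (3*z ≥ 7 → (c = 2*p + z ∧ 2*p ≠ 19))) ∧ ((¬(buf[acc] < 6*p - 1 ∧ c > -14)) → (3*z ≥ 7 → (c = 2*p + z ∧ acc + 6*p ≠ 20))))))) ∧ ((¬(acc < z + 2)) → (((buf[acc] < 3*p - 1 ∧ c > -14) → (3*z ≥ 7 → (c = p + z ∧ p ≠ 19))) ∧ ((¬(buf[acc] < 3*p - 1 ∧ c > -14)) → (3*z ≥ 7 → (c = p + z ∧ acc + 3*p ≠ 20))))))) ∧ ((¬(z ≥ -5)) → (m > 2*p - 9 ∧ ((buf[z - 9] < 3*p - 1 ∧ c > -14) → (3*z ≥ 7 → (c = p + z ∧ p ≠ 19))) ∧ ((¬(buf[z - 9] < 3*p - 1 ∧ c > -14)) → (3*z ≥ 7 → (c = p + z ∧ 3*p + z ≠ 29)))))
The weakest precondition is (z ≥ -5 → ((acc < z + 2 → ((acc < z + 2 → ((acc < z + 2 → ((¬(acc < z + 2)) ∧ ((buf[acc] < 24*p - 1 ∧ c > -14) → (3*z ≥ 7 → (c = 8*p + z ∧ 8*p ≠ 19))) ∧ ((¬(buf[acc] < 24*p - 1 ∧ c > -14)) → (3*z ≥ 7 → (c = 8*p + z ∧ acc + 24*p ≠ 20))))) ∧ ((¬(acc < z + 2)) → (((buf[acc] < 12*p - 1 ∧ c > -14) → (3*z ≥ 7 → (c = 4*p + z ∧ 4*p ≠ 19))) ∧ ((¬(buf[acc] < 12*p - 1 ∧ c > -14)) → (3*z ≥ 7 → (c = 4*p + z ∧ acc + 12*p ≠ 20))))))) ∧ ((¬(acc < z + 2)) → (((buf[acc] < 6*p - 1 ∧ c > -14) → (3*z ≥ 7 → (c = 2*p + z ∧ 2*p ≠ 19))) ∧ ((¬(buf[acc] < 6*p - 1 ∧ c > -14)) → (3*z ≥ 7 → (c = 2*p + z ∧ acc + 6*p ≠ 20))))))) ∧ ((¬(acc < z + 2)) → (((buf[acc] < 3*p - 1 ∧ c > -14) → (3*z ≥ 7 → (c = p + z ∧ p ≠ 19))) ∧ ((¬(buf[acc] < 3*p - 1 ∧ c > -14)) → (3*z ≥ 7 → (c = p + z ∧ acc + 3*p ≠ 20))))))) ∧ ((¬(z ≥ -5)) → (m > 2*p - 9 ∧ ((buf[z - 9] < 3*p - 1 ∧ c > -14) → (3*z ≥ 7 → (c = p + z ∧ p ≠ 19))) ∧ ((¬(buf[z - 9] < 3*p - 1 ∧ c > -14)) → (3*z ≥ 7 → (c = p + z ∧ 3*p + z ≠ 29))))).
Check whether (z ≥ -5 → ((acc < z + 2 → ((acc < z + 2 → ((acc < z + 2 → ((¬(acc < z + 2)) ∧ (buf[acc] < 24*p - 1 → (3*z ≥ 7 → (8*p + z = 3 ∧ 8*p ≠ 19))) ∧ ((¬(buf[acc] < 24*p - 1)) → (3*z ≥ 7 → (8*p + z = 3 ∧ acc + 24*p ≠ 20))))) ∧ ((¬(acc < z + 2)) → ((buf[acc] < 12*p - 1 → (3*z ≥ 7 → (4*p + z = 3 ∧ 4*p ≠ 19))) ∧ ((¬(buf[acc] < 12*p - 1)) → (3*z ≥ 7 → (4*p + z = 3 ∧ acc + 12*p ≠ 20))))))) ∧ ((¬(acc < z + 2)) → ((buf[acc] < 6*p - 1 → (3*z ≥ 7 → (2*p + z = 3 ∧ 2*p ≠ 19))) ∧ ((¬(buf[acc] < 6*p - 1)) → (3*z ≥ 7 → (2*p + z = 3 ∧ acc + 6*p ≠ 20))))))) ∧ ((¬(acc < z + 2)) → ((buf[acc] < 3*p - 1 → (3*z ≥ 7 → (p + z = 3 ∧ p ≠ 19))) ∧ ((¬(buf[acc] < 3*p - 1)) → (3*z ≥ 7 → (p + z = 3 ∧ acc + 3*p ≠ 20))))))) ∧ ((¬(z ≥ -5)) → (m > 2*p - 9 ∧ (buf[z - 9] < 3*p - 1 → (3*z ≥ 7 → (p + z = 3 ∧ p ≠ 19))) ∧ ((¬(buf[z - 9] < 3*p - 1)) → (3*z ≥ 7 → (p + z = 3 ∧ 3*p + z ≠ 29))))) ∧ c = 3 implies it.
Every state satisfying the precondition satisfies the weakest precondition: the implication holds.
Answer: valid


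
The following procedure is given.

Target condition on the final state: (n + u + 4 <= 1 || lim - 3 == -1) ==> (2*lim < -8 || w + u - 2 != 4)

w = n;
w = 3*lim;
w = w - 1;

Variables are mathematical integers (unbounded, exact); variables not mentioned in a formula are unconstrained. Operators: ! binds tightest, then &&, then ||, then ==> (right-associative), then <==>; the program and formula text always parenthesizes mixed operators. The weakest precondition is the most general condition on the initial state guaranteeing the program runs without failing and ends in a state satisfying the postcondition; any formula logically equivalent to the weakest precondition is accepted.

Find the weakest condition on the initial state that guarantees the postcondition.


Working backward. After the program, the postcondition (n + u + 4 <= 1 || lim - 3 == -1) ==> (2*lim < -8 || w + u - 2 != 4) must hold; in canonical form it is (n + u <= -3 || lim == 2) ==> (2*lim < -8 || u + w != 6).
Before w := w - 1: (n + u <= -3 || lim == 2) ==> (2*lim < -8 || u + w != 7)
Before w := 3*lim: (n + u <= -3 || lim == 2) ==> (2*lim < -8 || 3*lim + u != 7)
Before w := n: (n + u <= -3 || lim == 2) ==> (2*lim < -8 || 3*lim + u != 7)
Answer: WP = (n + u <= -3 || lim == 2) ==> (2*lim < -8 || 3*lim + u != 7)


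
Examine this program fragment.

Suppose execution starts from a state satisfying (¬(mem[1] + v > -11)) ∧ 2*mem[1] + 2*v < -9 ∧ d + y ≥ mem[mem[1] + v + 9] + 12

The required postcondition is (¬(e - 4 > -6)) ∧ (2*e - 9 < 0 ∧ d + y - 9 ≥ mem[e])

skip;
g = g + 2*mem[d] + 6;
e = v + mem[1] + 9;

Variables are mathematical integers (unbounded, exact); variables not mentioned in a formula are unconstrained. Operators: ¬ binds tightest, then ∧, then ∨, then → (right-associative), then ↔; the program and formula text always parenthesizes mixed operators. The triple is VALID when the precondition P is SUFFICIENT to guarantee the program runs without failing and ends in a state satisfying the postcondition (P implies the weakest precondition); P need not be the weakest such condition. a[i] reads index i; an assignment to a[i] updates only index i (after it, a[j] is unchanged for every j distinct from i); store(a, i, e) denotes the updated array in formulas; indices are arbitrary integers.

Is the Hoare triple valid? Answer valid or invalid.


Working backward. After the program, the postcondition (¬(e - 4 > -6)) ∧ (2*e - 9 < 0 ∧ d + y - 9 ≥ mem[e]) must hold; in canonical form it is (¬(e > -2)) ∧ 2*e < 9 ∧ d + y ≥ mem[e] + 9.
Before e := v + mem[1] + 9: (¬(mem[1] + v > -11)) ∧ 2*mem[1] + 2*v < -9 ∧ d + y ≥ mem[mem[1] + v + 9] + 9
Before g := g + 2*mem[d] + 6: (¬(mem[1] + v > -11)) ∧ 2*mem[1] + 2*v < -9 ∧ d + y ≥ mem[mem[1] + v + 9] + 9
Before skip: (¬(mem[1] + v > -11)) ∧ 2*mem[1] + 2*v < -9 ∧ d + y ≥ mem[mem[1] + v + 9] + 9
The weakest precondition is (¬(mem[1] + v > -11)) ∧ 2*mem[1] + 2*v < -9 ∧ d + y ≥ mem[mem[1] + v + 9] + 9.
Check whether (¬(mem[1] + v > -11)) ∧ 2*mem[1] + 2*v < -9 ∧ d + y ≥ mem[mem[1] + v + 9] + 12 implies it.
Every state satisfying the precondition satisfies the weakest precondition: the implication holds.
Answer: valid


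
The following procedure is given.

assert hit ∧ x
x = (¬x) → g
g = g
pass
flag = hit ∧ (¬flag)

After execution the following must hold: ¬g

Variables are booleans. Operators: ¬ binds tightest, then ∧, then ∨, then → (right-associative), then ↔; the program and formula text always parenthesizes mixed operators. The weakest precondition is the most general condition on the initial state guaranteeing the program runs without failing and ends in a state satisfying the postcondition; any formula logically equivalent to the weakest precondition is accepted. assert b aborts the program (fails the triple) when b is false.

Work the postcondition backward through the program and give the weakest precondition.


Working backward. After the program, ¬g must hold.
Before flag := hit ∧ (¬flag): ¬g
Before skip: ¬g
Before g := g: ¬g
Before x := (¬x) → g: ¬g
Before assert hit ∧ x: hit ∧ x ∧ (¬g)
Answer: WP = hit ∧ x ∧ (¬g)


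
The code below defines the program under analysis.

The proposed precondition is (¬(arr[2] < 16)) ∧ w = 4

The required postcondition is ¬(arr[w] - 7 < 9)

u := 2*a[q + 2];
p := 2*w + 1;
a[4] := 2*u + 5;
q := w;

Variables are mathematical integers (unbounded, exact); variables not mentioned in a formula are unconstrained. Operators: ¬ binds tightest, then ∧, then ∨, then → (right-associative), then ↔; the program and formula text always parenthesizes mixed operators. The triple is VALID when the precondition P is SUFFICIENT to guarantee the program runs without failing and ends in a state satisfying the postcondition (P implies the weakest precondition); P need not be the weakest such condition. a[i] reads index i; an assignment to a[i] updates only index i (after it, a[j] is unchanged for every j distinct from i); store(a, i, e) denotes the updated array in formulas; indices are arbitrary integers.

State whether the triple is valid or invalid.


Working backward. After the program, the postcondition ¬(arr[w] - 7 < 9) must hold; in canonical form it is ¬(arr[w] < 16).
Before q := w: ¬(arr[w] < 16)
Before a[4] := 2*u + 5: ¬(arr[w] < 16)
Before p := 2*w + 1: ¬(arr[w] < 16)
Before u := 2*a[q + 2]: ¬(arr[w] < 16)
The weakest precondition is ¬(arr[w] < 16).
Check whether (¬(arr[2] < 16)) ∧ w = 4 implies it.
Countermodel: at the initial state arr = {[2] = 16, [4] = 0, elsewhere 0}, w = 4, the precondition holds but the weakest precondition fails.
Answer: invalid


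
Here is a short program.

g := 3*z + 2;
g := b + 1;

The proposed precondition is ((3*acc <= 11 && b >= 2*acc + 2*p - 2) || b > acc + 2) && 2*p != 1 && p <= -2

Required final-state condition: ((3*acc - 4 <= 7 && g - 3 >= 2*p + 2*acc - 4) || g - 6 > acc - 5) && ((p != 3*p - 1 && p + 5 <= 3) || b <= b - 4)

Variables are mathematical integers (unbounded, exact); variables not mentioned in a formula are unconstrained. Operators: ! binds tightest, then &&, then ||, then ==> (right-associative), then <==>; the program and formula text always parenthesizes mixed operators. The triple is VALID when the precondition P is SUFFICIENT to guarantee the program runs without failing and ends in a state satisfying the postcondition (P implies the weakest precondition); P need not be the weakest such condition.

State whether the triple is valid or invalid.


Working backward. After the program, the postcondition ((3*acc - 4 <= 7 && g - 3 >= 2*p + 2*acc - 4) || g - 6 > acc - 5) && ((p != 3*p - 1 && p + 5 <= 3) || b <= b - 4) must hold; in canonical form it is ((3*acc <= 11 && g >= 2*acc + 2*p - 1) || g > acc + 1) && 2*p != 1 && p <= -2.
Before g := b + 1: ((3*acc <= 11 && b >= 2*acc + 2*p - 2) || b > acc) && 2*p != 1 && p <= -2
Before g := 3*z + 2: ((3*acc <= 11 && b >= 2*acc + 2*p - 2) || b > acc) && 2*p != 1 && p <= -2
The weakest precondition is ((3*acc <= 11 && b >= 2*acc + 2*p - 2) || b > acc) && 2*p != 1 && p <= -2.
Check whether ((3*acc <= 11 && b >= 2*acc + 2*p - 2) || b > acc + 2) && 2*p != 1 && p <= -2 implies it.
Every state satisfying the precondition satisfies the weakest precondition: the implication holds.
Answer: valid


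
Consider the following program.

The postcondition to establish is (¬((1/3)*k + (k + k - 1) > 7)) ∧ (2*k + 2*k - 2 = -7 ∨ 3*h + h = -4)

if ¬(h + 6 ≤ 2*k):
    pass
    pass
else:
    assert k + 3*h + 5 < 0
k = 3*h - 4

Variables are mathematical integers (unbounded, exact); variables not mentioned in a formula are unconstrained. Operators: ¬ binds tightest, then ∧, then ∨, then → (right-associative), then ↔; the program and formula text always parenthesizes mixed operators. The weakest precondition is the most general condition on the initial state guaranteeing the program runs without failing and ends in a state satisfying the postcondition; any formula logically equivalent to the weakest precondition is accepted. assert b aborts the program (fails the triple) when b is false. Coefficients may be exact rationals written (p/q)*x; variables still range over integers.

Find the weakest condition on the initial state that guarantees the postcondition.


Working backward. After the program, the postcondition (¬((1/3)*k + (k + k - 1) > 7)) ∧ (2*k + 2*k - 2 = -7 ∨ 3*h + h = -4) must hold; in canonical form it is (¬((7/3)*k > 8)) ∧ (4*k = -5 ∨ 4*h = -4).
Before k := 3*h - 4: (¬(7*h > 52/3)) ∧ (12*h = 11 ∨ 4*h = -4)
Then branch requires (¬(7*h > 52/3)) ∧ (12*h = 11 ∨ 4*h = -4); else branch requires 3*h + k < -5 ∧ (¬(7*h > 52/3)) ∧ (12*h = 11 ∨ 4*h = -4).
Before the if: ((¬(h ≤ 2*k - 6)) → ((¬(7*h > 52/3)) ∧ (12*h = 11 ∨ 4*h = -4))) ∧ (h ≤ 2*k - 6 → (3*h + k < -5 ∧ (¬(7*h > 52/3)) ∧ (12*h = 11 ∨ 4*h = -4)))
Answer: WP = ((¬(h ≤ 2*k - 6)) → ((¬(7*h > 52/3)) ∧ (12*h = 11 ∨ 4*h = -4))) ∧ (h ≤ 2*k - 6 → (3*h + k < -5 ∧ (¬(7*h > 52/3)) ∧ (12*h = 11 ∨ 4*h = -4)))


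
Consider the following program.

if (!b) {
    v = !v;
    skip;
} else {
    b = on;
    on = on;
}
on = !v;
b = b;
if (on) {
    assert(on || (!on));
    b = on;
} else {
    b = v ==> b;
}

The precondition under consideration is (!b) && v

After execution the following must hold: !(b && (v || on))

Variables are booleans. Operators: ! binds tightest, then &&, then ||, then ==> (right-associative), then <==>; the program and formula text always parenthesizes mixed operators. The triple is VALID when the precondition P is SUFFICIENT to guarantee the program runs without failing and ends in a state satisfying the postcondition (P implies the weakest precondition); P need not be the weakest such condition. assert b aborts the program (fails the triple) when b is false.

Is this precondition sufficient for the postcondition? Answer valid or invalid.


Working backward. After the program, !(b && (v || on)) must hold.
Then branch requires !(on && (v || on)); else branch requires !((v ==> b) && (v || on)).
Before the if: (on ==> (!(on && (v || on)))) && ((!on) ==> (!((v ==> b) && (v || on))))
Before b := b: (on ==> (!(on && (v || on)))) && ((!on) ==> (!((v ==> b) && (v || on))))
Before on := !v: ((!v) ==> v) && (v ==> (!(v ==> b)))
Then branch requires (v ==> (!v)) && ((!v) ==> (!((!v) ==> b))); else branch requires ((!v) ==> v) && (v ==> (!(v ==> on))).
Before the if: ((!b) ==> ((v ==> (!v)) && ((!v) ==> (!((!v) ==> b))))) && (b ==> (((!v) ==> v) && (v ==> (!(v ==> on)))))
The weakest precondition is ((!b) ==> ((v ==> (!v)) && ((!v) ==> (!((!v) ==> b))))) && (b ==> (((!v) ==> v) && (v ==> (!(v ==> on))))).
Check whether (!b) && v implies it.
Countermodel: at the initial state b = false, on = false, v = true, the precondition holds but the weakest precondition fails.
Answer: invalid


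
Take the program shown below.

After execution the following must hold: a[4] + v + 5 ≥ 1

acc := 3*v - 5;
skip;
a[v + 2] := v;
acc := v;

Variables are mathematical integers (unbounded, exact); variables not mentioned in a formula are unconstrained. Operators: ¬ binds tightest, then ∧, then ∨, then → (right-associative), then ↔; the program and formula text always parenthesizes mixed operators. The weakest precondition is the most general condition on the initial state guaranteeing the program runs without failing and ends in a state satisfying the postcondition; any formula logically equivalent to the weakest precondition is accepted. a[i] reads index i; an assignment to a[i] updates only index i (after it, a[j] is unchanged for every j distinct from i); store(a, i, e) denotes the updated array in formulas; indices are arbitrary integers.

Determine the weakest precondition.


Working backward. After the program, the postcondition a[4] + v + 5 ≥ 1 must hold; in canonical form it is a[4] + v ≥ -4.
Before acc := v: a[4] + v ≥ -4
Before a[v + 2] := v: store(a, v + 2, v)[4] + v ≥ -4
Before skip: store(a, v + 2, v)[4] + v ≥ -4
Before acc := 3*v - 5: store(a, v + 2, v)[4] + v ≥ -4
Answer: WP = store(a, v + 2, v)[4] + v ≥ -4


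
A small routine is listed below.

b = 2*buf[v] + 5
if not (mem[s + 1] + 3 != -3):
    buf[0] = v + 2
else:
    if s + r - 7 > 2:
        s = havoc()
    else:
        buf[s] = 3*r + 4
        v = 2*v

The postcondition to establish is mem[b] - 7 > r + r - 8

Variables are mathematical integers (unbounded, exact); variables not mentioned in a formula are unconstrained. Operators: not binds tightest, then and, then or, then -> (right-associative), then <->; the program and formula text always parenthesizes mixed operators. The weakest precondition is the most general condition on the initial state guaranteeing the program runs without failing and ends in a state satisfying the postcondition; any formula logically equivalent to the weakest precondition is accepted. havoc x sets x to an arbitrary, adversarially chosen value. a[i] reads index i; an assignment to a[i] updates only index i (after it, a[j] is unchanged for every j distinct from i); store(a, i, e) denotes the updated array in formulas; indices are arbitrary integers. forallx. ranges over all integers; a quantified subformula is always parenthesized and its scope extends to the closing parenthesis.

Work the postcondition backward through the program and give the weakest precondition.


Working backward. After the program, the postcondition mem[b] - 7 > r + r - 8 must hold; in canonical form it is mem[b] > 2*r - 1.
Then branch requires mem[b] > 2*r - 1; else branch requires (r + s > 9 -> mem[b] > 2*r - 1) and ((not (r + s > 9)) -> mem[b] > 2*r - 1).
Before the if: ((not (mem[s + 1] != -6)) -> mem[b] > 2*r - 1) and (mem[s + 1] != -6 -> ((r + s > 9 -> mem[b] > 2*r - 1) and ((not (r + s > 9)) -> mem[b] > 2*r - 1)))
Before b := 2*buf[v] + 5: ((not (mem[s + 1] != -6)) -> mem[2*buf[v] + 5] > 2*r - 1) and (mem[s + 1] != -6 -> ((r + s > 9 -> mem[2*buf[v] + 5] > 2*r - 1) and ((not (r + s > 9)) -> mem[2*buf[v] + 5] > 2*r - 1)))
Answer: WP = ((not (mem[s + 1] != -6)) -> mem[2*buf[v] + 5] > 2*r - 1) and (mem[s + 1] != -6 -> ((r + s > 9 -> mem[2*buf[v] + 5] > 2*r - 1) and ((not (r + s > 9)) -> mem[2*buf[v] + 5] > 2*r - 1)))


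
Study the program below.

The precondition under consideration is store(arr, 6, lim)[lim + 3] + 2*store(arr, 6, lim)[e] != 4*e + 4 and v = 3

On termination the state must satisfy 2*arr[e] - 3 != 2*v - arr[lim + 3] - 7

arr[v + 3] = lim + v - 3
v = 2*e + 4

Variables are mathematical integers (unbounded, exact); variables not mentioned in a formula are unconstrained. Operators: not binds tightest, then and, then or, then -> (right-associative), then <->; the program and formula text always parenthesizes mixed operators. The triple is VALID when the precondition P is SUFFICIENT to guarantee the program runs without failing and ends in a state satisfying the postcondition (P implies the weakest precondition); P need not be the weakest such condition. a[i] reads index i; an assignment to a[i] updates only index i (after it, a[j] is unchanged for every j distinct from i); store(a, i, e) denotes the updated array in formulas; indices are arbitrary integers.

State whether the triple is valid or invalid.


Working backward. After the program, the postcondition 2*arr[e] - 3 != 2*v - arr[lim + 3] - 7 must hold; in canonical form it is arr[lim + 3] + 2*arr[e] != 2*v - 4.
Before v := 2*e + 4: arr[lim + 3] + 2*arr[e] != 4*e + 4
Before arr[v + 3] := lim + v - 3: store(arr, v + 3, lim + v - 3)[lim + 3] + 2*store(arr, v + 3, lim + v - 3)[e] != 4*e + 4
The weakest precondition is store(arr, v + 3, lim + v - 3)[lim + 3] + 2*store(arr, v + 3, lim + v - 3)[e] != 4*e + 4.
Check whether store(arr, 6, lim)[lim + 3] + 2*store(arr, 6, lim)[e] != 4*e + 4 and v = 3 implies it.
Every state satisfying the precondition satisfies the weakest precondition: the implication holds.
Answer: valid


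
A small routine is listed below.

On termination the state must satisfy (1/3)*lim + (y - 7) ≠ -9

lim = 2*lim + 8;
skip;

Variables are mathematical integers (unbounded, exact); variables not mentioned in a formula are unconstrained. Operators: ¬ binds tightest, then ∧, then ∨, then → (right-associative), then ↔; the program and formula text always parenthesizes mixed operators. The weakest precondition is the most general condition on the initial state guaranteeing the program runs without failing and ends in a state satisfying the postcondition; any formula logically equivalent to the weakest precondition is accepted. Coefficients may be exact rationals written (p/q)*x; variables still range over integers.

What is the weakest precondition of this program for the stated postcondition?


Working backward. After the program, the postcondition (1/3)*lim + (y - 7) ≠ -9 must hold; in canonical form it is (1/3)*lim + y ≠ -2.
Before skip: (1/3)*lim + y ≠ -2
Before lim := 2*lim + 8: (2/3)*lim + y ≠ -14/3
Answer: WP = (2/3)*lim + y ≠ -14/3


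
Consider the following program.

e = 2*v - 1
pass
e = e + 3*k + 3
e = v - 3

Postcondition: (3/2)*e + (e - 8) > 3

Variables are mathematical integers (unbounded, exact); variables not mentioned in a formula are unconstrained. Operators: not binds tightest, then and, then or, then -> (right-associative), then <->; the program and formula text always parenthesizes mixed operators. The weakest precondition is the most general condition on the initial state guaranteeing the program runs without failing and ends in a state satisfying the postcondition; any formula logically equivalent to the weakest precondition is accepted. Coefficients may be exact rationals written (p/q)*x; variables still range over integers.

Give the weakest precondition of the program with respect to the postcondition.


Working backward. After the program, the postcondition (3/2)*e + (e - 8) > 3 must hold; in canonical form it is (5/2)*e > 11.
Before e := v - 3: (5/2)*v > 37/2
Before e := e + 3*k + 3: (5/2)*v > 37/2
Before skip: (5/2)*v > 37/2
Before e := 2*v - 1: (5/2)*v > 37/2
Answer: WP = (5/2)*v > 37/2


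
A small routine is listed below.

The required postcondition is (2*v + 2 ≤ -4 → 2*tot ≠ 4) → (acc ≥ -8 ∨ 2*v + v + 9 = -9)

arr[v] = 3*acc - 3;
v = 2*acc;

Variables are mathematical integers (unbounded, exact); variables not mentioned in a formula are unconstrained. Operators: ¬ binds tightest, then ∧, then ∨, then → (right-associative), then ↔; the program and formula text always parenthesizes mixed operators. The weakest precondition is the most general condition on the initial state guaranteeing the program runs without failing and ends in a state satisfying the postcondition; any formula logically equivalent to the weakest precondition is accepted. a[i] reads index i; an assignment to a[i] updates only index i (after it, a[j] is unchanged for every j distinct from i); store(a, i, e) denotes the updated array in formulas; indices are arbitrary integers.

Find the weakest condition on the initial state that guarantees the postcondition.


Working backward. After the program, the postcondition (2*v + 2 ≤ -4 → 2*tot ≠ 4) → (acc ≥ -8 ∨ 2*v + v + 9 = -9) must hold; in canonical form it is (2*v ≤ -6 → 2*tot ≠ 4) → (acc ≥ -8 ∨ 3*v = -18).
Before v := 2*acc: (4*acc ≤ -6 → 2*tot ≠ 4) → (acc ≥ -8 ∨ 6*acc = -18)
Before arr[v] := 3*acc - 3: (4*acc ≤ -6 → 2*tot ≠ 4) → (acc ≥ -8 ∨ 6*acc = -18)
Answer: WP = (4*acc ≤ -6 → 2*tot ≠ 4) → (acc ≥ -8 ∨ 6*acc = -18)


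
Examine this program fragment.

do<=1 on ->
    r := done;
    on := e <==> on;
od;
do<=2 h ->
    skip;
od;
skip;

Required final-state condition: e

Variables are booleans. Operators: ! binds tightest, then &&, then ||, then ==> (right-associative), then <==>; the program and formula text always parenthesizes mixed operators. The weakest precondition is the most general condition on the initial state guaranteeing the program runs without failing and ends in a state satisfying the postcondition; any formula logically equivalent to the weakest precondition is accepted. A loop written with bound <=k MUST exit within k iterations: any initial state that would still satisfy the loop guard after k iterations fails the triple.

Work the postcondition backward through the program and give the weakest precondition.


Working backward. After the program, e must hold.
Before skip: e
Before the loop (bound <=2), unroll the exhaustion recursion (WP_0 = exit-now case; WP_j = one more guarded iteration, up to j = 2):
  WP_0: (!h) && e
  WP_1: (h ==> ((!h) && e)) && ((!h) ==> e)
  WP_2: (h ==> ((h ==> ((!h) && e)) && ((!h) ==> e))) && ((!h) ==> e)
So before the loop: (h ==> ((h ==> ((!h) && e)) && ((!h) ==> e))) && ((!h) ==> e)
Before the loop (bound <=1), unroll the exhaustion recursion (WP_0 = exit-now case; WP_j = one more guarded iteration, up to j = 1):
  WP_0: (!on) && (h ==> ((h ==> ((!h) && e)) && ((!h) ==> e))) && ((!h) ==> e)
  WP_1: (on ==> ((!(e <==> on)) && (h ==> ((h ==> ((!h) && e)) && ((!h) ==> e))) && ((!h) ==> e))) && ((!on) ==> ((h ==> ((h ==> ((!h) && e)) && ((!h) ==> e))) && ((!h) ==> e)))
So before the loop: (on ==> ((!(e <==> on)) && (h ==> ((h ==> ((!h) && e)) && ((!h) ==> e))) && ((!h) ==> e))) && ((!on) ==> ((h ==> ((h ==> ((!h) && e)) && ((!h) ==> e))) && ((!h) ==> e)))
Answer: WP = (on ==> ((!(e <==> on)) && (h ==> ((h ==> ((!h) && e)) && ((!h) ==> e))) && ((!h) ==> e))) && ((!on) ==> ((h ==> ((h ==> ((!h) && e)) && ((!h) ==> e))) && ((!h) ==> e)))


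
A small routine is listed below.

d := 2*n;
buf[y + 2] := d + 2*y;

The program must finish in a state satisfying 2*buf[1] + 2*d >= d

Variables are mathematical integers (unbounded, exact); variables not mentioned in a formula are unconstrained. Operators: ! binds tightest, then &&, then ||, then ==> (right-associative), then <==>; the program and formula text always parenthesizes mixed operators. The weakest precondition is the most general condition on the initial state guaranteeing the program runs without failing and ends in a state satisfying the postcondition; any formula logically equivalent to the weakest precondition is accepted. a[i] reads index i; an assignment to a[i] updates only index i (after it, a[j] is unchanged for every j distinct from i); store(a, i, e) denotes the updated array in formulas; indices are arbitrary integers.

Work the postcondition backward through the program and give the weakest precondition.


Working backward. After the program, the postcondition 2*buf[1] + 2*d >= d must hold; in canonical form it is 2*buf[1] + d >= 0.
Before buf[y + 2] := d + 2*y: 2*store(buf, y + 2, d + 2*y)[1] + d >= 0
Before d := 2*n: 2*store(buf, y + 2, 2*n + 2*y)[1] + 2*n >= 0
Answer: WP = 2*store(buf, y + 2, 2*n + 2*y)[1] + 2*n >= 0


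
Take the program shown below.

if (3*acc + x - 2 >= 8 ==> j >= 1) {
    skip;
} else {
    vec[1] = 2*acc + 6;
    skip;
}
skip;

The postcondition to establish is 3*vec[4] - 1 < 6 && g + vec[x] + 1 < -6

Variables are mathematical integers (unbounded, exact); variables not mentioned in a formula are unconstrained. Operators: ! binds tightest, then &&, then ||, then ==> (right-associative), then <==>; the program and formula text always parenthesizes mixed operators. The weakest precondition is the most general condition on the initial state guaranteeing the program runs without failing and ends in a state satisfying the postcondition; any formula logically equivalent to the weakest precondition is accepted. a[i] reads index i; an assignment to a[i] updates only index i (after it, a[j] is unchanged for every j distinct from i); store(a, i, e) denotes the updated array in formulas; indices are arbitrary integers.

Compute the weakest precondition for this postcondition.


Working backward. After the program, the postcondition 3*vec[4] - 1 < 6 && g + vec[x] + 1 < -6 must hold; in canonical form it is 3*vec[4] < 7 && vec[x] + g < -7.
Before skip: 3*vec[4] < 7 && vec[x] + g < -7
Then branch requires 3*vec[4] < 7 && vec[x] + g < -7; else branch requires 3*vec[4] < 7 && store(vec, 1, 2*acc + 6)[x] + g < -7.
Before the if: ((3*acc + x >= 10 ==> j >= 1) ==> (3*vec[4] < 7 && vec[x] + g < -7)) && ((!(3*acc + x >= 10 ==> j >= 1)) ==> (3*vec[4] < 7 && store(vec, 1, 2*acc + 6)[x] + g < -7))
Answer: WP = ((3*acc + x >= 10 ==> j >= 1) ==> (3*vec[4] < 7 && vec[x] + g < -7)) && ((!(3*acc + x >= 10 ==> j >= 1)) ==> (3*vec[4] < 7 && store(vec, 1, 2*acc + 6)[x] + g < -7))


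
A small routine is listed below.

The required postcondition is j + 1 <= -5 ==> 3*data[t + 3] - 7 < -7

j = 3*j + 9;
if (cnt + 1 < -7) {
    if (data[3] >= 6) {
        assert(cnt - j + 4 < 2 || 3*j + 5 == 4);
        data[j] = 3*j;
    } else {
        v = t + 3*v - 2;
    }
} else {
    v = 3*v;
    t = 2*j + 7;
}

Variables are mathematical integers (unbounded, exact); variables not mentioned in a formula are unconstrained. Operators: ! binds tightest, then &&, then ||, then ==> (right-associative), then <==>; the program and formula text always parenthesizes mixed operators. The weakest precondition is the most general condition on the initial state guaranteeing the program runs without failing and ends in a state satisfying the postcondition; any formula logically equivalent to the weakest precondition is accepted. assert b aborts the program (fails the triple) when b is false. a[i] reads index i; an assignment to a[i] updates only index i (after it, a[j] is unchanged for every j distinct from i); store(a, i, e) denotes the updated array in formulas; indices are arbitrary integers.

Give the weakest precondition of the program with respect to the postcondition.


Working backward. After the program, the postcondition j + 1 <= -5 ==> 3*data[t + 3] - 7 < -7 must hold; in canonical form it is j <= -6 ==> 3*data[t + 3] < 0.
Then branch requires (data[3] >= 6 ==> ((cnt < j - 2 || 3*j == -1) && (j <= -6 ==> 3*store(data, j, 3*j)[t + 3] < 0))) && ((!(data[3] >= 6)) ==> (j <= -6 ==> 3*data[t + 3] < 0)); else branch requires j <= -6 ==> 3*data[2*j + 10] < 0.
Before the if: (cnt < -8 ==> ((data[3] >= 6 ==> ((cnt < j - 2 || 3*j == -1) && (j <= -6 ==> 3*store(data, j, 3*j)[t + 3] < 0))) && ((!(data[3] >= 6)) ==> (j <= -6 ==> 3*data[t + 3] < 0)))) && ((!(cnt < -8)) ==> (j <= -6 ==> 3*data[2*j + 10] < 0))
Before j := 3*j + 9: (cnt < -8 ==> ((data[3] >= 6 ==> ((cnt < 3*j + 7 || 9*j == -28) && (3*j <= -15 ==> 3*store(data, 3*j + 9, 9*j + 27)[t + 3] < 0))) && ((!(data[3] >= 6)) ==> (3*j <= -15 ==> 3*data[t + 3] < 0)))) && ((!(cnt < -8)) ==> (3*j <= -15 ==> 3*data[6*j + 28] < 0))
Answer: WP = (cnt < -8 ==> ((data[3] >= 6 ==> ((cnt < 3*j + 7 || 9*j == -28) && (3*j <= -15 ==> 3*store(data, 3*j + 9, 9*j + 27)[t + 3] < 0))) && ((!(data[3] >= 6)) ==> (3*j <= -15 ==> 3*data[t + 3] < 0)))) && ((!(cnt < -8)) ==> (3*j <= -15 ==> 3*data[6*j + 28] < 0))
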